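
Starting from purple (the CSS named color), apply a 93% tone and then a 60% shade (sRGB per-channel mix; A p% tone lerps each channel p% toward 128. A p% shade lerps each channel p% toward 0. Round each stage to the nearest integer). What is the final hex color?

CSS purple is rgb(128, 0, 128).
A 93% tone moves each channel 93% toward 128:
  R: 128 + 0.93×(128−128) = 128 + 0 = 128 → 128
  G: 0 + 119.04 = 119.04 → 119
  B: 128 + 0 = 128 → 128
After the tone: rgb(128, 119, 128) = #807780.
Per channel, c → c + 0.6(0 − c):
  R: 128 − 76.8 = 51.2 → 51
  G: 119 + 0.6×(0−119) = 119 − 71.4 = 47.6 → 48
  B: 128 + 0.6×(0−128) = 128 − 76.8 = 51.2 → 51
rgb(51, 48, 51) = #333033.

#333033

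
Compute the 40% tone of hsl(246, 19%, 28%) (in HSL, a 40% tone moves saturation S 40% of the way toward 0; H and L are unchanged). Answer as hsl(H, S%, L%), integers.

hsl(246, 11%, 28%)

S moves 40% from 19 toward 0: 19 − 7.6 = 11.4 → 11.
H and L are unchanged.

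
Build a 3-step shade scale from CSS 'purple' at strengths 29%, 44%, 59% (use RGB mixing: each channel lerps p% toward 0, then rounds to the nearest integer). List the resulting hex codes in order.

CSS purple is rgb(128, 0, 128).
29%: (128 − 37.12 = 90.88→91, 0→0, 128 − 37.12 = 90.88→91) → #5B005B
44%: (128 − 56.32 = 71.68→72, 0→0, 128 − 56.32 = 71.68→72) → #480048
59%: (128 − 75.52 = 52.48→52, 0→0, 128 − 75.52 = 52.48→52) → #340034

#5B005B, #480048, #340034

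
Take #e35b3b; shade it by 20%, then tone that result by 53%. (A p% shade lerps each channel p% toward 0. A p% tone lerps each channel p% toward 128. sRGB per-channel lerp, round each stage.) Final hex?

#99665a

#e35b3b is rgb(227, 91, 59).
Lerp each channel 20% toward 0:
  R: 227 + 0.2×(0−227) = 227 − 45.4 = 181.6 → 182
  G: 91 − 18.2 = 72.8 → 73
  B: 59 + 0.2×(0−59) = 59 − 11.8 = 47.2 → 47
After the shade: rgb(182, 73, 47) = #b6492f.
A 53% tone moves each channel 53% toward 128:
  R: 182 + 0.53×(128−182) = 182 − 28.62 = 153.38 → 153
  G: 73 + 0.53×(128−73) = 73 + 29.15 = 102.15 → 102
  B: 47 + 42.93 = 89.93 → 90
rgb(153, 102, 90) = #99665a.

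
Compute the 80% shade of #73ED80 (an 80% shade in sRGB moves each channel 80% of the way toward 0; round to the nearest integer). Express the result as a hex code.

#73ED80 is rgb(115, 237, 128).
An 80% shade moves each channel 80% toward 0:
  R: 115 − 92 = 23 → 23
  G: 237 − 189.6 = 47.4 → 47
  B: 128 + 0.8×(0−128) = 128 − 102.4 = 25.6 → 26
rgb(23, 47, 26) = #172F1A.

#172F1A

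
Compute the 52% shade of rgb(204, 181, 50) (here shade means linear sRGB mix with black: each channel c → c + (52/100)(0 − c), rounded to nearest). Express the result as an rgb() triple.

rgb(98, 87, 24)

A 52% shade moves each channel 52% toward 0:
  R: 204 + 0.52×(0−204) = 204 − 106.08 = 97.92 → 98
  G: 181 + 0.52×(0−181) = 181 − 94.12 = 86.88 → 87
  B: 50 − 26 = 24 → 24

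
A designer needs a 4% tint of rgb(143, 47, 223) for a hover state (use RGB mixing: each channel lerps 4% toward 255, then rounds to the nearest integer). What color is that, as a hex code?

#9337e0

A 4% tint moves each channel 4% toward 255:
  R: 143 + 0.04×(255−143) = 143 + 4.48 = 147.48 → 147
  G: 47 + 8.32 = 55.32 → 55
  B: 223 + 1.28 = 224.28 → 224
rgb(147, 55, 224) = #9337e0.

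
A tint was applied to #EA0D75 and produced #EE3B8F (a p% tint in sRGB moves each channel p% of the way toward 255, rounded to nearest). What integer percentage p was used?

#EA0D75 is rgb(234, 13, 117); #EE3B8F is rgb(238, 59, 143).
On the G channel (widest range): 59 ≈ 13 + (p/100)(255 − 13), so p ≈ 100×(59 − 13)/(255 − 13) = 4600/242 = 19.01.
p = 19 reproduces all three channels after rounding.

19%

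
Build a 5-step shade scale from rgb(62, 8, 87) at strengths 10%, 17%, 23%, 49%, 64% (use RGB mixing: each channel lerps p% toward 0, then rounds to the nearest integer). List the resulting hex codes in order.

#38074E, #330748, #300643, #20042C, #16031F

10%: (62 − 6.2 = 55.8→56, 8 − 0.8 = 7.2→7, 87 − 8.7 = 78.3→78) → #38074E
17%: (62 − 10.54 = 51.46→51, 8 − 1.36 = 6.64→7, 87 − 14.79 = 72.21→72) → #330748
23%: (62 − 14.26 = 47.74→48, 8 − 1.84 = 6.16→6, 87 − 20.01 = 66.99→67) → #300643
49%: (62 − 30.38 = 31.62→32, 8 − 3.92 = 4.08→4, 87 − 42.63 = 44.37→44) → #20042C
64%: (62 − 39.68 = 22.32→22, 8 − 5.12 = 2.88→3, 87 − 55.68 = 31.32→31) → #16031F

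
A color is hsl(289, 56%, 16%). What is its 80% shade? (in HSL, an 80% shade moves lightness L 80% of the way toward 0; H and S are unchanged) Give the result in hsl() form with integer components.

hsl(289, 56%, 3%)

L moves 80% from 16 toward 0: 16 − 12.8 = 3.2 → 3.
H and S are unchanged.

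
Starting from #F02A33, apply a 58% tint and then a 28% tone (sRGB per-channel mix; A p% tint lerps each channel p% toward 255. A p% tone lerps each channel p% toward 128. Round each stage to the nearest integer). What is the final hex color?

#F02A33 is rgb(240, 42, 51).
A 58% tint moves each channel 58% toward 255:
  R: 240 + 8.7 = 248.7 → 249
  G: 42 + 0.58×(255−42) = 42 + 123.54 = 165.54 → 166
  B: 51 + 118.32 = 169.32 → 169
After the tint: rgb(249, 166, 169) = #F9A6A9.
Lerp each channel 28% toward 128:
  R: 249 + 0.28×(128−249) = 249 − 33.88 = 215.12 → 215
  G: 166 − 10.64 = 155.36 → 155
  B: 169 − 11.48 = 157.52 → 158
rgb(215, 155, 158) = #D79B9E.

#D79B9E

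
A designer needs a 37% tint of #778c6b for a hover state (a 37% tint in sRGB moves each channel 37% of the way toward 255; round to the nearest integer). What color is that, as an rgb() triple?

#778c6b is rgb(119, 140, 107).
A 37% tint moves each channel 37% toward 255:
  R: 119 + 50.32 = 169.32 → 169
  G: 140 + 42.55 = 182.55 → 183
  B: 107 + 0.37×(255−107) = 107 + 54.76 = 161.76 → 162

rgb(169, 183, 162)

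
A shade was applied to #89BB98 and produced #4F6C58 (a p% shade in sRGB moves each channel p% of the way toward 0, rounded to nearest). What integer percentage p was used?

#89BB98 is rgb(137, 187, 152); #4F6C58 is rgb(79, 108, 88).
On the G channel (widest range): 108 ≈ 187 + (p/100)(0 − 187), so p ≈ 100×(108 − 187)/(0 − 187) = -7900/-187 = 42.25.
p = 42 reproduces all three channels after rounding.

42%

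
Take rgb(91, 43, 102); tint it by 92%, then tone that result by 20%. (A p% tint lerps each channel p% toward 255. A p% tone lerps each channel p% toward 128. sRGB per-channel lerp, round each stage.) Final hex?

Per channel, c → c + 0.92(255 − c):
  R: 91 + 0.92×(255−91) = 91 + 150.88 = 241.88 → 242
  G: 43 + 0.92×(255−43) = 43 + 195.04 = 238.04 → 238
  B: 102 + 0.92×(255−102) = 102 + 140.76 = 242.76 → 243
After the tint: rgb(242, 238, 243) = #f2eef3.
A 20% tone moves each channel 20% toward 128:
  R: 242 − 22.8 = 219.2 → 219
  G: 238 + 0.2×(128−238) = 238 − 22 = 216 → 216
  B: 243 − 23 = 220 → 220
rgb(219, 216, 220) = #dbd8dc.

#dbd8dc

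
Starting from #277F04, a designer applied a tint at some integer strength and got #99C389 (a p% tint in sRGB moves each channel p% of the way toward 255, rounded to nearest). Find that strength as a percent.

#277F04 is rgb(39, 127, 4); #99C389 is rgb(153, 195, 137).
On the B channel (widest range): 137 ≈ 4 + (p/100)(255 − 4), so p ≈ 100×(137 − 4)/(255 − 4) = 13300/251 = 52.99.
p = 53 reproduces all three channels after rounding.

53%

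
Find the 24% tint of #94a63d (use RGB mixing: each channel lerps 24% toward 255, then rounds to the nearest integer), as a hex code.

#aebb6c

#94a63d is rgb(148, 166, 61).
A 24% tint moves each channel 24% toward 255:
  R: 148 + 0.24×(255−148) = 148 + 25.68 = 173.68 → 174
  G: 166 + 0.24×(255−166) = 166 + 21.36 = 187.36 → 187
  B: 61 + 46.56 = 107.56 → 108
rgb(174, 187, 108) = #aebb6c.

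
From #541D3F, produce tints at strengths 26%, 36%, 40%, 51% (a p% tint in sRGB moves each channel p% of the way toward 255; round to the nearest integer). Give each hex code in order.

#541D3F is rgb(84, 29, 63).
26%: (84 + 44.46 = 128.46→128, 29 + 58.76 = 87.76→88, 63 + 49.92 = 112.92→113) → #805871
36%: (84 + 61.56 = 145.56→146, 29 + 81.36 = 110.36→110, 63 + 69.12 = 132.12→132) → #926E84
40%: (84 + 68.4 = 152.4→152, 29 + 90.4 = 119.4→119, 63 + 76.8 = 139.8→140) → #98778C
51%: (84 + 87.21 = 171.21→171, 29 + 115.26 = 144.26→144, 63 + 97.92 = 160.92→161) → #AB90A1

#805871, #926E84, #98778C, #AB90A1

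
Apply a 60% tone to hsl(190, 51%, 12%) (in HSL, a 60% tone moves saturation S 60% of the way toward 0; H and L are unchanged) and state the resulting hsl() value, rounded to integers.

hsl(190, 20%, 12%)

S moves 60% from 51 toward 0: 51 − 30.6 = 20.4 → 20.
H and L are unchanged.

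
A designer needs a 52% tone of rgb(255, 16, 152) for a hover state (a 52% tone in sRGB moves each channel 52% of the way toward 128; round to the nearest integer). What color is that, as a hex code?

A 52% tone moves each channel 52% toward 128:
  R: 255 + 0.52×(128−255) = 255 − 66.04 = 188.96 → 189
  G: 16 + 0.52×(128−16) = 16 + 58.24 = 74.24 → 74
  B: 152 + 0.52×(128−152) = 152 − 12.48 = 139.52 → 140
rgb(189, 74, 140) = #bd4a8c.

#bd4a8c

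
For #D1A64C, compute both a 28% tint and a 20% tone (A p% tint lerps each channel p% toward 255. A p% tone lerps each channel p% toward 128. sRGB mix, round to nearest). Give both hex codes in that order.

#D1A64C is rgb(209, 166, 76).
28% tint:
  R: 209 + 0.28×(255−209) = 209 + 12.88 = 221.88 → 222
  G: 166 + 24.92 = 190.92 → 191
  B: 76 + 0.28×(255−76) = 76 + 50.12 = 126.12 → 126
  → #DEBF7E
20% tone:
  R: 209 + 0.2×(128−209) = 209 − 16.2 = 192.8 → 193
  G: 166 + 0.2×(128−166) = 166 − 7.6 = 158.4 → 158
  B: 76 + 10.4 = 86.4 → 86
  → #C19E56

#DEBF7E, #C19E56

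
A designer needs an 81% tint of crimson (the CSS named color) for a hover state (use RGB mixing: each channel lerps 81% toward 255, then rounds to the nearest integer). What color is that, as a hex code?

#f8d2da

CSS crimson is rgb(220, 20, 60).
Lerp each channel 81% toward 255:
  R: 220 + 0.81×(255−220) = 220 + 28.35 = 248.35 → 248
  G: 20 + 0.81×(255−20) = 20 + 190.35 = 210.35 → 210
  B: 60 + 157.95 = 217.95 → 218
rgb(248, 210, 218) = #f8d2da.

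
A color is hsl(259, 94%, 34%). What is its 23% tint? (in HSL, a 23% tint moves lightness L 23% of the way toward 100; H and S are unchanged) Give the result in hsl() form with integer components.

L moves 23% from 34 toward 100: 34 + 15.18 = 49.18 → 49.
H and S are unchanged.

hsl(259, 94%, 49%)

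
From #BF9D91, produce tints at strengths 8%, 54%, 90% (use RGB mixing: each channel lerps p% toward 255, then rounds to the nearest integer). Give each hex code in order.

#BF9D91 is rgb(191, 157, 145).
8%: (191 + 5.12 = 196.12→196, 157 + 7.84 = 164.84→165, 145 + 8.8 = 153.8→154) → #C4A59A
54%: (191 + 34.56 = 225.56→226, 157 + 52.92 = 209.92→210, 145 + 59.4 = 204.4→204) → #E2D2CC
90%: (191 + 57.6 = 248.6→249, 157 + 88.2 = 245.2→245, 145 + 99 = 244→244) → #F9F5F4

#C4A59A, #E2D2CC, #F9F5F4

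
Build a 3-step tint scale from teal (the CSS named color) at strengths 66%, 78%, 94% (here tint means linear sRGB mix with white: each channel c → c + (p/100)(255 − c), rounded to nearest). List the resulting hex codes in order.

#A8D4D4, #C7E3E3, #F0F7F7

CSS teal is rgb(0, 128, 128).
66%: (0 + 168.3 = 168.3→168, 128 + 83.82 = 211.82→212, 128 + 83.82 = 211.82→212) → #A8D4D4
78%: (0 + 198.9 = 198.9→199, 128 + 99.06 = 227.06→227, 128 + 99.06 = 227.06→227) → #C7E3E3
94%: (0 + 239.7 = 239.7→240, 128 + 119.38 = 247.38→247, 128 + 119.38 = 247.38→247) → #F0F7F7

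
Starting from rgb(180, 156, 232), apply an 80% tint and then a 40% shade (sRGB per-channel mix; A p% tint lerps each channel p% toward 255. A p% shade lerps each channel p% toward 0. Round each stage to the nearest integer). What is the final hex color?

Lerp each channel 80% toward 255:
  R: 180 + 60 = 240 → 240
  G: 156 + 79.2 = 235.2 → 235
  B: 232 + 18.4 = 250.4 → 250
After the tint: rgb(240, 235, 250) = #f0ebfa.
Per channel, c → c + 0.4(0 − c):
  R: 240 + 0.4×(0−240) = 240 − 96 = 144 → 144
  G: 235 + 0.4×(0−235) = 235 − 94 = 141 → 141
  B: 250 + 0.4×(0−250) = 250 − 100 = 150 → 150
rgb(144, 141, 150) = #908d96.

#908d96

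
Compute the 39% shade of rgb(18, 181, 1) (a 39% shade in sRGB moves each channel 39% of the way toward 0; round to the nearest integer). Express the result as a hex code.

Lerp each channel 39% toward 0:
  R: 18 − 7.02 = 10.98 → 11
  G: 181 − 70.59 = 110.41 → 110
  B: 1 + 0.39×(0−1) = 1 − 0.39 = 0.61 → 1
rgb(11, 110, 1) = #0B6E01.

#0B6E01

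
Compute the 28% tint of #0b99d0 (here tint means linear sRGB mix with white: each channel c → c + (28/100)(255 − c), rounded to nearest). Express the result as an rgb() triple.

rgb(79, 182, 221)

#0b99d0 is rgb(11, 153, 208).
Lerp each channel 28% toward 255:
  R: 11 + 68.32 = 79.32 → 79
  G: 153 + 28.56 = 181.56 → 182
  B: 208 + 13.16 = 221.16 → 221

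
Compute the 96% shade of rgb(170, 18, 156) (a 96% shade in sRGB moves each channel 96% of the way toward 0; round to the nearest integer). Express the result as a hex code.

Per channel, c → c + 0.96(0 − c):
  R: 170 + 0.96×(0−170) = 170 − 163.2 = 6.8 → 7
  G: 18 + 0.96×(0−18) = 18 − 17.28 = 0.72 → 1
  B: 156 + 0.96×(0−156) = 156 − 149.76 = 6.24 → 6
rgb(7, 1, 6) = #070106.

#070106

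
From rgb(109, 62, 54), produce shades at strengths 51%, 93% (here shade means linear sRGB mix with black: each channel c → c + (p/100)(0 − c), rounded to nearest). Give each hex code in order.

#351E1A, #080404

51%: (109 − 55.59 = 53.41→53, 62 − 31.62 = 30.38→30, 54 − 27.54 = 26.46→26) → #351E1A
93%: (109 − 101.37 = 7.63→8, 62 − 57.66 = 4.34→4, 54 − 50.22 = 3.78→4) → #080404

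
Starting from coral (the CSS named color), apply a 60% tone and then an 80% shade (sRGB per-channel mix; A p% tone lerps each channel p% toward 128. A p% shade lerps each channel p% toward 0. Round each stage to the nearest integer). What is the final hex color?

CSS coral is rgb(255, 127, 80).
Lerp each channel 60% toward 128:
  R: 255 − 76.2 = 178.8 → 179
  G: 127 + 0.6×(128−127) = 127 + 0.6 = 127.6 → 128
  B: 80 + 0.6×(128−80) = 80 + 28.8 = 108.8 → 109
After the tone: rgb(179, 128, 109) = #B3806D.
An 80% shade moves each channel 80% toward 0:
  R: 179 + 0.8×(0−179) = 179 − 143.2 = 35.8 → 36
  G: 128 + 0.8×(0−128) = 128 − 102.4 = 25.6 → 26
  B: 109 + 0.8×(0−109) = 109 − 87.2 = 21.8 → 22
rgb(36, 26, 22) = #241A16.

#241A16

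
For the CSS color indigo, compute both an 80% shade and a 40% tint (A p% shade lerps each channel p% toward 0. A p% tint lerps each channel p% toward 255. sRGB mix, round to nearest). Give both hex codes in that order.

CSS indigo is rgb(75, 0, 130).
80% shade:
  R: 75 + 0.8×(0−75) = 75 − 60 = 15 → 15
  G: 0 + 0.8×(0−0) = 0 + 0 = 0 → 0
  B: 130 + 0.8×(0−130) = 130 − 104 = 26 → 26
  → #0F001A
40% tint:
  R: 75 + 72 = 147 → 147
  G: 0 + 102 = 102 → 102
  B: 130 + 0.4×(255−130) = 130 + 50 = 180 → 180
  → #9366B4

#0F001A, #9366B4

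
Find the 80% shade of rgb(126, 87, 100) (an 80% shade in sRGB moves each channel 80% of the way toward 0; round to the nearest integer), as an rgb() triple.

An 80% shade moves each channel 80% toward 0:
  R: 126 − 100.8 = 25.2 → 25
  G: 87 − 69.6 = 17.4 → 17
  B: 100 + 0.8×(0−100) = 100 − 80 = 20 → 20

rgb(25, 17, 20)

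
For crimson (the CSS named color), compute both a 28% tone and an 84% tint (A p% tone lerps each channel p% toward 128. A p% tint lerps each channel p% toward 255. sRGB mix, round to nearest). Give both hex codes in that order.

#C2324F, #F9D9E0

CSS crimson is rgb(220, 20, 60).
28% tone:
  R: 220 + 0.28×(128−220) = 220 − 25.76 = 194.24 → 194
  G: 20 + 30.24 = 50.24 → 50
  B: 60 + 0.28×(128−60) = 60 + 19.04 = 79.04 → 79
  → #C2324F
84% tint:
  R: 220 + 0.84×(255−220) = 220 + 29.4 = 249.4 → 249
  G: 20 + 0.84×(255−20) = 20 + 197.4 = 217.4 → 217
  B: 60 + 0.84×(255−60) = 60 + 163.8 = 223.8 → 224
  → #F9D9E0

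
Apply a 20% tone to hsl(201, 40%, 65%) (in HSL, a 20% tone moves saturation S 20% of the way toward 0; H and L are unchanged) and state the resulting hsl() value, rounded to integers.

S moves 20% from 40 toward 0: 40 − 8 = 32 → 32.
H and L are unchanged.

hsl(201, 32%, 65%)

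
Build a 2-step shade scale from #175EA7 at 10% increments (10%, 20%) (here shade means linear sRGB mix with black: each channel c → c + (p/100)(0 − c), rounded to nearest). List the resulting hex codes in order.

#155596, #124B86

#175EA7 is rgb(23, 94, 167).
10%: (23 − 2.3 = 20.7→21, 94 − 9.4 = 84.6→85, 167 − 16.7 = 150.3→150) → #155596
20%: (23 − 4.6 = 18.4→18, 94 − 18.8 = 75.2→75, 167 − 33.4 = 133.6→134) → #124B86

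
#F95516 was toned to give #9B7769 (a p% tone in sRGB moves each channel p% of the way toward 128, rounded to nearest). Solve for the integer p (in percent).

78%

#F95516 is rgb(249, 85, 22); #9B7769 is rgb(155, 119, 105).
On the R channel (widest range): 155 ≈ 249 + (p/100)(128 − 249), so p ≈ 100×(155 − 249)/(128 − 249) = -9400/-121 = 77.69.
p = 78 reproduces all three channels after rounding.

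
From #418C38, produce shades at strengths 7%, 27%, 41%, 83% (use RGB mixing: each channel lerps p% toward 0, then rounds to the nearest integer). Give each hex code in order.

#418C38 is rgb(65, 140, 56).
7%: (65 − 4.55 = 60.45→60, 140 − 9.8 = 130.2→130, 56 − 3.92 = 52.08→52) → #3C8234
27%: (65 − 17.55 = 47.45→47, 140 − 37.8 = 102.2→102, 56 − 15.12 = 40.88→41) → #2F6629
41%: (65 − 26.65 = 38.35→38, 140 − 57.4 = 82.6→83, 56 − 22.96 = 33.04→33) → #265321
83%: (65 − 53.95 = 11.05→11, 140 − 116.2 = 23.8→24, 56 − 46.48 = 9.52→10) → #0B180A

#3C8234, #2F6629, #265321, #0B180A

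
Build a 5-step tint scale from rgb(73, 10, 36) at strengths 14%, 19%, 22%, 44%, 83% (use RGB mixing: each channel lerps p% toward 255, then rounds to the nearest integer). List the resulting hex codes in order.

14%: (73 + 25.48 = 98.48→98, 10 + 34.3 = 44.3→44, 36 + 30.66 = 66.66→67) → #622c43
19%: (73 + 34.58 = 107.58→108, 10 + 46.55 = 56.55→57, 36 + 41.61 = 77.61→78) → #6c394e
22%: (73 + 40.04 = 113.04→113, 10 + 53.9 = 63.9→64, 36 + 48.18 = 84.18→84) → #714054
44%: (73 + 80.08 = 153.08→153, 10 + 107.8 = 117.8→118, 36 + 96.36 = 132.36→132) → #997684
83%: (73 + 151.06 = 224.06→224, 10 + 203.35 = 213.35→213, 36 + 181.77 = 217.77→218) → #e0d5da

#622c43, #6c394e, #714054, #997684, #e0d5da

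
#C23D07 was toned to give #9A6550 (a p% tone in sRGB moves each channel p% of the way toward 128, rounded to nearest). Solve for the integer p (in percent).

#C23D07 is rgb(194, 61, 7); #9A6550 is rgb(154, 101, 80).
On the B channel (widest range): 80 ≈ 7 + (p/100)(128 − 7), so p ≈ 100×(80 − 7)/(128 − 7) = 7300/121 = 60.33.
p = 60 reproduces all three channels after rounding.

60%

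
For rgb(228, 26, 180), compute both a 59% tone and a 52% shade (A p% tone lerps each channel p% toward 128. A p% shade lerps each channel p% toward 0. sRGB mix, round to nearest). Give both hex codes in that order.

59% tone:
  R: 228 − 59 = 169 → 169
  G: 26 + 60.18 = 86.18 → 86
  B: 180 + 0.59×(128−180) = 180 − 30.68 = 149.32 → 149
  → #A95695
52% shade:
  R: 228 − 118.56 = 109.44 → 109
  G: 26 + 0.52×(0−26) = 26 − 13.52 = 12.48 → 12
  B: 180 + 0.52×(0−180) = 180 − 93.6 = 86.4 → 86
  → #6D0C56

#A95695, #6D0C56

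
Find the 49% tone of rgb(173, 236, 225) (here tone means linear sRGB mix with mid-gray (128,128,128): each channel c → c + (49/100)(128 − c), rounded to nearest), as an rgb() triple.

rgb(151, 183, 177)

Lerp each channel 49% toward 128:
  R: 173 + 0.49×(128−173) = 173 − 22.05 = 150.95 → 151
  G: 236 + 0.49×(128−236) = 236 − 52.92 = 183.08 → 183
  B: 225 + 0.49×(128−225) = 225 − 47.53 = 177.47 → 177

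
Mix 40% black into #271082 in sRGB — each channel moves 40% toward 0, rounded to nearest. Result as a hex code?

#271082 is rgb(39, 16, 130).
Lerp each channel 40% toward 0:
  R: 39 + 0.4×(0−39) = 39 − 15.6 = 23.4 → 23
  G: 16 − 6.4 = 9.6 → 10
  B: 130 + 0.4×(0−130) = 130 − 52 = 78 → 78
rgb(23, 10, 78) = #170a4e.

#170a4e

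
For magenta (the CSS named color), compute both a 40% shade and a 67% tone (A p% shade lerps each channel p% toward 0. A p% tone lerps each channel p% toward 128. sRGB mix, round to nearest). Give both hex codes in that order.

#990099, #aa56aa

CSS magenta is rgb(255, 0, 255).
40% shade:
  R: 255 + 0.4×(0−255) = 255 − 102 = 153 → 153
  G: 0 + 0.4×(0−0) = 0 + 0 = 0 → 0
  B: 255 − 102 = 153 → 153
  → #990099
67% tone:
  R: 255 + 0.67×(128−255) = 255 − 85.09 = 169.91 → 170
  G: 0 + 0.67×(128−0) = 0 + 85.76 = 85.76 → 86
  B: 255 + 0.67×(128−255) = 255 − 85.09 = 169.91 → 170
  → #aa56aa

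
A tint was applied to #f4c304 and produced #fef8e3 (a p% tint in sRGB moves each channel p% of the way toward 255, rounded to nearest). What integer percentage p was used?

89%

#f4c304 is rgb(244, 195, 4); #fef8e3 is rgb(254, 248, 227).
On the B channel (widest range): 227 ≈ 4 + (p/100)(255 − 4), so p ≈ 100×(227 − 4)/(255 − 4) = 22300/251 = 88.84.
p = 89 reproduces all three channels after rounding.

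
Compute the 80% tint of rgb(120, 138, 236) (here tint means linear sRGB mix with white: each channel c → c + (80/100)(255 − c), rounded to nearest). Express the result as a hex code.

An 80% tint moves each channel 80% toward 255:
  R: 120 + 108 = 228 → 228
  G: 138 + 0.8×(255−138) = 138 + 93.6 = 231.6 → 232
  B: 236 + 15.2 = 251.2 → 251
rgb(228, 232, 251) = #e4e8fb.

#e4e8fb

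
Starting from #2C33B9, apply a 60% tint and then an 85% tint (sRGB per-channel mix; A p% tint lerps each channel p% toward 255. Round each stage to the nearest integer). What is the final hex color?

#2C33B9 is rgb(44, 51, 185).
Lerp each channel 60% toward 255:
  R: 44 + 126.6 = 170.6 → 171
  G: 51 + 122.4 = 173.4 → 173
  B: 185 + 0.6×(255−185) = 185 + 42 = 227 → 227
After the tint: rgb(171, 173, 227) = #ABADE3.
An 85% tint moves each channel 85% toward 255:
  R: 171 + 0.85×(255−171) = 171 + 71.4 = 242.4 → 242
  G: 173 + 0.85×(255−173) = 173 + 69.7 = 242.7 → 243
  B: 227 + 23.8 = 250.8 → 251
rgb(242, 243, 251) = #F2F3FB.

#F2F3FB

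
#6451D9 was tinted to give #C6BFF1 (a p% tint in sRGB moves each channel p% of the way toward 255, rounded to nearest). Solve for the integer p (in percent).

63%

#6451D9 is rgb(100, 81, 217); #C6BFF1 is rgb(198, 191, 241).
On the G channel (widest range): 191 ≈ 81 + (p/100)(255 − 81), so p ≈ 100×(191 − 81)/(255 − 81) = 11000/174 = 63.22.
p = 63 reproduces all three channels after rounding.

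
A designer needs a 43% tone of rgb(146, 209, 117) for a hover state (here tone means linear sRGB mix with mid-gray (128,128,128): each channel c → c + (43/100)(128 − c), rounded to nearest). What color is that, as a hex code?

Lerp each channel 43% toward 128:
  R: 146 − 7.74 = 138.26 → 138
  G: 209 − 34.83 = 174.17 → 174
  B: 117 + 4.73 = 121.73 → 122
rgb(138, 174, 122) = #8aae7a.

#8aae7a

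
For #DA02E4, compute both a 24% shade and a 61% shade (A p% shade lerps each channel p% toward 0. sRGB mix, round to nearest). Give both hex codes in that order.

#A602AD, #550159

#DA02E4 is rgb(218, 2, 228).
24% shade:
  R: 218 − 52.32 = 165.68 → 166
  G: 2 + 0.24×(0−2) = 2 − 0.48 = 1.52 → 2
  B: 228 + 0.24×(0−228) = 228 − 54.72 = 173.28 → 173
  → #A602AD
61% shade:
  R: 218 + 0.61×(0−218) = 218 − 132.98 = 85.02 → 85
  G: 2 − 1.22 = 0.78 → 1
  B: 228 − 139.08 = 88.92 → 89
  → #550159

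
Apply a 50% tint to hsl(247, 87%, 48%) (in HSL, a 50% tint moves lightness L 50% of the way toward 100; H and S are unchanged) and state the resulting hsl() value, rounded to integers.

hsl(247, 87%, 74%)

L moves 50% from 48 toward 100: 48 + 26 = 74 → 74.
H and S are unchanged.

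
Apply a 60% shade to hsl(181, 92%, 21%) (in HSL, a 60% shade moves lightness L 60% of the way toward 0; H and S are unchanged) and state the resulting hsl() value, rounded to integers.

hsl(181, 92%, 8%)

L moves 60% from 21 toward 0: 21 − 12.6 = 8.4 → 8.
H and S are unchanged.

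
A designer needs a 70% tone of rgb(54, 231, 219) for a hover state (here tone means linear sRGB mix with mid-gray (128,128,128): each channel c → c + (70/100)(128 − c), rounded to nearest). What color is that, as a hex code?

#6A9F9B

Per channel, c → c + 0.7(128 − c):
  R: 54 + 0.7×(128−54) = 54 + 51.8 = 105.8 → 106
  G: 231 − 72.1 = 158.9 → 159
  B: 219 − 63.7 = 155.3 → 155
rgb(106, 159, 155) = #6A9F9B.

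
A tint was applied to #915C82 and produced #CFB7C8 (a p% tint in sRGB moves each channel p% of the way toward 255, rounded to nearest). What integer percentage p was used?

#915C82 is rgb(145, 92, 130); #CFB7C8 is rgb(207, 183, 200).
On the G channel (widest range): 183 ≈ 92 + (p/100)(255 − 92), so p ≈ 100×(183 − 92)/(255 − 92) = 9100/163 = 55.83.
p = 56 reproduces all three channels after rounding.

56%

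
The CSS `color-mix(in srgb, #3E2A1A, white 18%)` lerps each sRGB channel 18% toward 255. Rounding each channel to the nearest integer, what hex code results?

#615043

#3E2A1A is rgb(62, 42, 26).
Per channel, c → c + 0.18(255 − c):
  R: 62 + 34.74 = 96.74 → 97
  G: 42 + 0.18×(255−42) = 42 + 38.34 = 80.34 → 80
  B: 26 + 41.22 = 67.22 → 67
rgb(97, 80, 67) = #615043.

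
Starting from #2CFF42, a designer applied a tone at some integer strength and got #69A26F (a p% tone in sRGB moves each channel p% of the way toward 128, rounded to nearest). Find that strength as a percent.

#2CFF42 is rgb(44, 255, 66); #69A26F is rgb(105, 162, 111).
On the G channel (widest range): 162 ≈ 255 + (p/100)(128 − 255), so p ≈ 100×(162 − 255)/(128 − 255) = -9300/-127 = 73.23.
p = 73 reproduces all three channels after rounding.

73%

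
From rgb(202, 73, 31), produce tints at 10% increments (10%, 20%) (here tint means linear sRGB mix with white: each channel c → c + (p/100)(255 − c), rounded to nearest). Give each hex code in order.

#CF5B35, #D56D4C

10%: (202 + 5.3 = 207.3→207, 73 + 18.2 = 91.2→91, 31 + 22.4 = 53.4→53) → #CF5B35
20%: (202 + 10.6 = 212.6→213, 73 + 36.4 = 109.4→109, 31 + 44.8 = 75.8→76) → #D56D4C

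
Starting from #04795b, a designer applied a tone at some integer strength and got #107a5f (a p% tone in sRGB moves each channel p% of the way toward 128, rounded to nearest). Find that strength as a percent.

10%

#04795b is rgb(4, 121, 91); #107a5f is rgb(16, 122, 95).
On the R channel (widest range): 16 ≈ 4 + (p/100)(128 − 4), so p ≈ 100×(16 − 4)/(128 − 4) = 1200/124 = 9.68.
p = 10 reproduces all three channels after rounding.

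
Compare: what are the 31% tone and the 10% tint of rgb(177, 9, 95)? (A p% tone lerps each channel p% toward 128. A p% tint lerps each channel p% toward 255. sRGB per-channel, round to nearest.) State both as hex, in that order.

31% tone:
  R: 177 + 0.31×(128−177) = 177 − 15.19 = 161.81 → 162
  G: 9 + 0.31×(128−9) = 9 + 36.89 = 45.89 → 46
  B: 95 + 0.31×(128−95) = 95 + 10.23 = 105.23 → 105
  → #A22E69
10% tint:
  R: 177 + 7.8 = 184.8 → 185
  G: 9 + 24.6 = 33.6 → 34
  B: 95 + 16 = 111 → 111
  → #B9226F

#A22E69, #B9226F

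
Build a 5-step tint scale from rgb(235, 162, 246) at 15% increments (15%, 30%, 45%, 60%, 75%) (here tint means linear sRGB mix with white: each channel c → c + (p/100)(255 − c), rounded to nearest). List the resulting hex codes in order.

15%: (235 + 3 = 238→238, 162 + 13.95 = 175.95→176, 246 + 1.35 = 247.35→247) → #EEB0F7
30%: (235 + 6 = 241→241, 162 + 27.9 = 189.9→190, 246 + 2.7 = 248.7→249) → #F1BEF9
45%: (235 + 9 = 244→244, 162 + 41.85 = 203.85→204, 246 + 4.05 = 250.05→250) → #F4CCFA
60%: (235 + 12 = 247→247, 162 + 55.8 = 217.8→218, 246 + 5.4 = 251.4→251) → #F7DAFB
75%: (235 + 15 = 250→250, 162 + 69.75 = 231.75→232, 246 + 6.75 = 252.75→253) → #FAE8FD

#EEB0F7, #F1BEF9, #F4CCFA, #F7DAFB, #FAE8FD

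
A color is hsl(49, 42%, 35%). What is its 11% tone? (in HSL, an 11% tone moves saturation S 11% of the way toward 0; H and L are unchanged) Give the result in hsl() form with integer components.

hsl(49, 37%, 35%)

S moves 11% from 42 toward 0: 42 − 4.62 = 37.38 → 37.
H and L are unchanged.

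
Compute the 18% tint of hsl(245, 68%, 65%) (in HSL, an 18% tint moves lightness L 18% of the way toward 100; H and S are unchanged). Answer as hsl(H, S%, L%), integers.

L moves 18% from 65 toward 100: 65 + 6.3 = 71.3 → 71.
H and S are unchanged.

hsl(245, 68%, 71%)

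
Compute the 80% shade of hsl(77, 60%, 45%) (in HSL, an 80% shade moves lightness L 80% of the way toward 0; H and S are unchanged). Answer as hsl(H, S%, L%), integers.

L moves 80% from 45 toward 0: 45 − 36 = 9 → 9.
H and S are unchanged.

hsl(77, 60%, 9%)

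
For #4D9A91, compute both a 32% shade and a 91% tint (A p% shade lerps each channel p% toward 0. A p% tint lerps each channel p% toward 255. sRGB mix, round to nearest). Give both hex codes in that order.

#4D9A91 is rgb(77, 154, 145).
32% shade:
  R: 77 − 24.64 = 52.36 → 52
  G: 154 + 0.32×(0−154) = 154 − 49.28 = 104.72 → 105
  B: 145 + 0.32×(0−145) = 145 − 46.4 = 98.6 → 99
  → #346963
91% tint:
  R: 77 + 161.98 = 238.98 → 239
  G: 154 + 0.91×(255−154) = 154 + 91.91 = 245.91 → 246
  B: 145 + 0.91×(255−145) = 145 + 100.1 = 245.1 → 245
  → #EFF6F5

#346963, #EFF6F5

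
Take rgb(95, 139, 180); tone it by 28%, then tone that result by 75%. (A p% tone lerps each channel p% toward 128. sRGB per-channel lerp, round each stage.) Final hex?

Per channel, c → c + 0.28(128 − c):
  R: 95 + 9.24 = 104.24 → 104
  G: 139 + 0.28×(128−139) = 139 − 3.08 = 135.92 → 136
  B: 180 + 0.28×(128−180) = 180 − 14.56 = 165.44 → 165
After the tone: rgb(104, 136, 165) = #6888A5.
Lerp each channel 75% toward 128:
  R: 104 + 0.75×(128−104) = 104 + 18 = 122 → 122
  G: 136 + 0.75×(128−136) = 136 − 6 = 130 → 130
  B: 165 − 27.75 = 137.25 → 137
rgb(122, 130, 137) = #7A8289.

#7A8289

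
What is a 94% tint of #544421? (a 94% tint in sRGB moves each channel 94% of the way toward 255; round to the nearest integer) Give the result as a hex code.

#544421 is rgb(84, 68, 33).
Lerp each channel 94% toward 255:
  R: 84 + 0.94×(255−84) = 84 + 160.74 = 244.74 → 245
  G: 68 + 0.94×(255−68) = 68 + 175.78 = 243.78 → 244
  B: 33 + 0.94×(255−33) = 33 + 208.68 = 241.68 → 242
rgb(245, 244, 242) = #f5f4f2.

#f5f4f2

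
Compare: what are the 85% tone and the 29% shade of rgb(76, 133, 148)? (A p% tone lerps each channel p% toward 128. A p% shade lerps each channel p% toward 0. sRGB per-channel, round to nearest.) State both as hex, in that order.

85% tone:
  R: 76 + 0.85×(128−76) = 76 + 44.2 = 120.2 → 120
  G: 133 − 4.25 = 128.75 → 129
  B: 148 − 17 = 131 → 131
  → #788183
29% shade:
  R: 76 + 0.29×(0−76) = 76 − 22.04 = 53.96 → 54
  G: 133 + 0.29×(0−133) = 133 − 38.57 = 94.43 → 94
  B: 148 + 0.29×(0−148) = 148 − 42.92 = 105.08 → 105
  → #365e69

#788183, #365e69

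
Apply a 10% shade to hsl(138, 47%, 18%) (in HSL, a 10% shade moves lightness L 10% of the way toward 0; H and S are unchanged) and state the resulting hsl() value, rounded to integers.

hsl(138, 47%, 16%)

L moves 10% from 18 toward 0: 18 − 1.8 = 16.2 → 16.
H and S are unchanged.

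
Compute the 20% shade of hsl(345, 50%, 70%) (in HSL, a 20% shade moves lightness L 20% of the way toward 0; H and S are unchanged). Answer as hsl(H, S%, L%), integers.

L moves 20% from 70 toward 0: 70 − 14 = 56 → 56.
H and S are unchanged.

hsl(345, 50%, 56%)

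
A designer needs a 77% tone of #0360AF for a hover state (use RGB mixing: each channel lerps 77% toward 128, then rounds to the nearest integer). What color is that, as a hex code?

#0360AF is rgb(3, 96, 175).
Lerp each channel 77% toward 128:
  R: 3 + 96.25 = 99.25 → 99
  G: 96 + 24.64 = 120.64 → 121
  B: 175 − 36.19 = 138.81 → 139
rgb(99, 121, 139) = #63798B.

#63798B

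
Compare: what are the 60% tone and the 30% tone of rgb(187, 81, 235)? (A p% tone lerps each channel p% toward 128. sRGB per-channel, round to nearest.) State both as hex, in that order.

#986dab, #a95fcb

60% tone:
  R: 187 + 0.6×(128−187) = 187 − 35.4 = 151.6 → 152
  G: 81 + 28.2 = 109.2 → 109
  B: 235 + 0.6×(128−235) = 235 − 64.2 = 170.8 → 171
  → #986dab
30% tone:
  R: 187 + 0.3×(128−187) = 187 − 17.7 = 169.3 → 169
  G: 81 + 14.1 = 95.1 → 95
  B: 235 + 0.3×(128−235) = 235 − 32.1 = 202.9 → 203
  → #a95fcb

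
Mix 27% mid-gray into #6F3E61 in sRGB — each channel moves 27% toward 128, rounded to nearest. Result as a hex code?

#745069

#6F3E61 is rgb(111, 62, 97).
Per channel, c → c + 0.27(128 − c):
  R: 111 + 0.27×(128−111) = 111 + 4.59 = 115.59 → 116
  G: 62 + 0.27×(128−62) = 62 + 17.82 = 79.82 → 80
  B: 97 + 0.27×(128−97) = 97 + 8.37 = 105.37 → 105
rgb(116, 80, 105) = #745069.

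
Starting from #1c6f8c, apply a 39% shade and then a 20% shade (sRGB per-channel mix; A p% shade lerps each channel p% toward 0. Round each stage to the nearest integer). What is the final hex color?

#0e3644

#1c6f8c is rgb(28, 111, 140).
A 39% shade moves each channel 39% toward 0:
  R: 28 − 10.92 = 17.08 → 17
  G: 111 − 43.29 = 67.71 → 68
  B: 140 − 54.6 = 85.4 → 85
After the shade: rgb(17, 68, 85) = #114455.
Per channel, c → c + 0.2(0 − c):
  R: 17 + 0.2×(0−17) = 17 − 3.4 = 13.6 → 14
  G: 68 + 0.2×(0−68) = 68 − 13.6 = 54.4 → 54
  B: 85 − 17 = 68 → 68
rgb(14, 54, 68) = #0e3644.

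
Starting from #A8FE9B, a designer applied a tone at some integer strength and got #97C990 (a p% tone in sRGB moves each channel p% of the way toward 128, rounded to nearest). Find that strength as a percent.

#A8FE9B is rgb(168, 254, 155); #97C990 is rgb(151, 201, 144).
On the G channel (widest range): 201 ≈ 254 + (p/100)(128 − 254), so p ≈ 100×(201 − 254)/(128 − 254) = -5300/-126 = 42.06.
p = 42 reproduces all three channels after rounding.

42%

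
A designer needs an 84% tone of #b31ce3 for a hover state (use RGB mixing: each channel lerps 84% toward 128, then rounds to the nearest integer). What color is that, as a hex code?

#b31ce3 is rgb(179, 28, 227).
Per channel, c → c + 0.84(128 − c):
  R: 179 − 42.84 = 136.16 → 136
  G: 28 + 84 = 112 → 112
  B: 227 − 83.16 = 143.84 → 144
rgb(136, 112, 144) = #887090.

#887090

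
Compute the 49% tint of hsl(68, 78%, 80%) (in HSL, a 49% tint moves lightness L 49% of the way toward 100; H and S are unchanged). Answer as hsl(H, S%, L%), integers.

hsl(68, 78%, 90%)

L moves 49% from 80 toward 100: 80 + 9.8 = 89.8 → 90.
H and S are unchanged.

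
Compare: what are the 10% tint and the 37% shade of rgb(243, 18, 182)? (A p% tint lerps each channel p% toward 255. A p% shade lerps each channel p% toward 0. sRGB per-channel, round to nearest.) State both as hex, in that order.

10% tint:
  R: 243 + 0.1×(255−243) = 243 + 1.2 = 244.2 → 244
  G: 18 + 0.1×(255−18) = 18 + 23.7 = 41.7 → 42
  B: 182 + 0.1×(255−182) = 182 + 7.3 = 189.3 → 189
  → #F42ABD
37% shade:
  R: 243 + 0.37×(0−243) = 243 − 89.91 = 153.09 → 153
  G: 18 − 6.66 = 11.34 → 11
  B: 182 + 0.37×(0−182) = 182 − 67.34 = 114.66 → 115
  → #990B73

#F42ABD, #990B73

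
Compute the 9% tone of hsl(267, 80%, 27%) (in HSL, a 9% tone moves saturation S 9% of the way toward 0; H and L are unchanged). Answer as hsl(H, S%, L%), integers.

S moves 9% from 80 toward 0: 80 − 7.2 = 72.8 → 73.
H and L are unchanged.

hsl(267, 73%, 27%)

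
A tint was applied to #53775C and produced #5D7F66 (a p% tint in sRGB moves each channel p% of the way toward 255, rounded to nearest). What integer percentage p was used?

#53775C is rgb(83, 119, 92); #5D7F66 is rgb(93, 127, 102).
On the R channel (widest range): 93 ≈ 83 + (p/100)(255 − 83), so p ≈ 100×(93 − 83)/(255 − 83) = 1000/172 = 5.81.
p = 6 reproduces all three channels after rounding.

6%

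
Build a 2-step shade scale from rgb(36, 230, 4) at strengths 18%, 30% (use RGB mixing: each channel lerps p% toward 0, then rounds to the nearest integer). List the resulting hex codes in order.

18%: (36 − 6.48 = 29.52→30, 230 − 41.4 = 188.6→189, 4 − 0.72 = 3.28→3) → #1EBD03
30%: (36 − 10.8 = 25.2→25, 230 − 69 = 161→161, 4 − 1.2 = 2.8→3) → #19A103

#1EBD03, #19A103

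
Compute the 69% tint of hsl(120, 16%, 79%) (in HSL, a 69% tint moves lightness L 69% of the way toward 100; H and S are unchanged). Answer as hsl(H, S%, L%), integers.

L moves 69% from 79 toward 100: 79 + 14.49 = 93.49 → 93.
H and S are unchanged.

hsl(120, 16%, 93%)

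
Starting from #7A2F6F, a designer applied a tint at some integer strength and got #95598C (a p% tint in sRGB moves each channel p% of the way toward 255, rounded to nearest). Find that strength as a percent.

20%

#7A2F6F is rgb(122, 47, 111); #95598C is rgb(149, 89, 140).
On the G channel (widest range): 89 ≈ 47 + (p/100)(255 − 47), so p ≈ 100×(89 − 47)/(255 − 47) = 4200/208 = 20.19.
p = 20 reproduces all three channels after rounding.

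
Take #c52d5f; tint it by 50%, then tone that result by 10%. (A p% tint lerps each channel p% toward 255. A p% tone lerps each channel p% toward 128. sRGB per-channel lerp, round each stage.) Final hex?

#c52d5f is rgb(197, 45, 95).
Lerp each channel 50% toward 255:
  R: 197 + 0.5×(255−197) = 197 + 29 = 226 → 226
  G: 45 + 105 = 150 → 150
  B: 95 + 0.5×(255−95) = 95 + 80 = 175 → 175
After the tint: rgb(226, 150, 175) = #e296af.
Lerp each channel 10% toward 128:
  R: 226 − 9.8 = 216.2 → 216
  G: 150 − 2.2 = 147.8 → 148
  B: 175 − 4.7 = 170.3 → 170
rgb(216, 148, 170) = #d894aa.

#d894aa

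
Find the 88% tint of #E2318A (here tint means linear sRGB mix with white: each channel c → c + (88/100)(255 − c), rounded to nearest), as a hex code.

#FCE6F1

#E2318A is rgb(226, 49, 138).
An 88% tint moves each channel 88% toward 255:
  R: 226 + 0.88×(255−226) = 226 + 25.52 = 251.52 → 252
  G: 49 + 181.28 = 230.28 → 230
  B: 138 + 0.88×(255−138) = 138 + 102.96 = 240.96 → 241
rgb(252, 230, 241) = #FCE6F1.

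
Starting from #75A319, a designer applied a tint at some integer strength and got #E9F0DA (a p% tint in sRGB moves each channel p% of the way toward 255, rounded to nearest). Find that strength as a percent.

84%

#75A319 is rgb(117, 163, 25); #E9F0DA is rgb(233, 240, 218).
On the B channel (widest range): 218 ≈ 25 + (p/100)(255 − 25), so p ≈ 100×(218 − 25)/(255 − 25) = 19300/230 = 83.91.
p = 84 reproduces all three channels after rounding.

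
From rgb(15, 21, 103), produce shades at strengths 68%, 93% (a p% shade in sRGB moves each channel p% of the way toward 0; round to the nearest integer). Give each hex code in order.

#050721, #010107

68%: (15 − 10.2 = 4.8→5, 21 − 14.28 = 6.72→7, 103 − 70.04 = 32.96→33) → #050721
93%: (15 − 13.95 = 1.05→1, 21 − 19.53 = 1.47→1, 103 − 95.79 = 7.21→7) → #010107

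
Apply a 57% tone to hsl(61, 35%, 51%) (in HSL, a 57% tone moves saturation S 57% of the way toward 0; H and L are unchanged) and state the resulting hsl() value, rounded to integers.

hsl(61, 15%, 51%)

S moves 57% from 35 toward 0: 35 − 19.95 = 15.05 → 15.
H and L are unchanged.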